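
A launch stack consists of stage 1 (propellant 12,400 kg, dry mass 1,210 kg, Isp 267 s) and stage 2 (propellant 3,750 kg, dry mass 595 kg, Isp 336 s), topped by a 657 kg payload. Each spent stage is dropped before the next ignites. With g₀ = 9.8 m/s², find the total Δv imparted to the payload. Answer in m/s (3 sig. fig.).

Ignition mass of stage 1 = 12,400+1,210 + 3,750+595 + 657 = 18,612 kg.
Stage 1: m₀ = 18,612 kg, m_f = 18,612 − 12,400 = 6,212 kg; Δv = 267×9.8×ln(2.996) = 2616.6×1.0973 ≈ 2871 m/s.
Stage 2: m₀ = 5,002 kg, m_f = 5,002 − 3,750 = 1,252 kg; Δv = 336×9.8×ln(3.995) = 3292.8×1.3851 ≈ 4561 m/s.
Total Δv = 2871 + 4561 = 7432 m/s.

Δv ≈ 7430 m/s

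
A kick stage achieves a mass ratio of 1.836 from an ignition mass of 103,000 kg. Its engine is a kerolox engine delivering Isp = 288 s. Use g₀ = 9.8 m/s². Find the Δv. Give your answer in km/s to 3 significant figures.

v_e = Isp · g₀ = 288 × 9.8 = 2822.4 m/s.
By the Tsiolkovsky rocket equation, Δv = v_e · ln(1.836) = 2822.4 × 0.6076 ≈ 1714.9 m/s.

Δv ≈ 1.71 km/s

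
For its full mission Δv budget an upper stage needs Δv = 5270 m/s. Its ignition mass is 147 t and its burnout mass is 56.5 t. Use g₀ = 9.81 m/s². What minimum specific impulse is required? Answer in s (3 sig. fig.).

ln(m₀/m_f) = ln(147000/56500) = ln(2.602) = 0.9562.
v_e = Δv / ln(m₀/m_f) = 5270 / 0.9562 = 5511.4 m/s.
Isp = v_e / g₀ = 5511.4 / 9.81 = 561.8 s.

Isp ≈ 562 s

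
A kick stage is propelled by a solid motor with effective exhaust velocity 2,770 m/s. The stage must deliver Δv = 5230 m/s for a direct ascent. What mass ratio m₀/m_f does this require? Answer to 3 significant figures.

From the ideal rocket equation, m₀/m_f = exp(Δv / v_e) = exp(5230 / 2770.0) = exp(1.8881) = 6.6067.

mass ratio ≈ 6.61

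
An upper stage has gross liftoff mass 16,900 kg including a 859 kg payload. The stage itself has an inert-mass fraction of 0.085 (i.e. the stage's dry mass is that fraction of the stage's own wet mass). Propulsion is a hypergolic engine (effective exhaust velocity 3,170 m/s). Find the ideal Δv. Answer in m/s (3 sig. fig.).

Stage wet mass = m₀ − payload = 16,900 − 859 = 16,041 kg.
Stage dry mass = ε × stage wet mass = 0.085 × 16,041 = 1,363.49 kg.
Burnout mass m_f = stage dry + payload = 1,363.49 + 859 = 2,222.49 kg.
Rocket equation: Δv = v_e · ln(16,900/2,222.49) = 3170.0 × ln(7.604) = 3170.0 × 2.0287 ≈ 6431 m/s.

Δv ≈ 6430 m/s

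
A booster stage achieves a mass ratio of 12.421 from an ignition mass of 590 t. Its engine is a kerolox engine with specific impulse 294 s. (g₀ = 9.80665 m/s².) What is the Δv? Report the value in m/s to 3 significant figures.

Δv ≈ 7260 m/s

v_e = Isp · g₀ = 294 × 9.80665 = 2883.2 m/s.
Δv = v_e · ln(12.421) = 2883.2 × 2.5194 ≈ 7263.8 m/s.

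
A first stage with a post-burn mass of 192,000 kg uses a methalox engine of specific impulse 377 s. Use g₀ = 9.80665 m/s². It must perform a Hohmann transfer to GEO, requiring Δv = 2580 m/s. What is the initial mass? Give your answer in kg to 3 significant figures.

initial mass ≈ 386000 kg

v_e = Isp · g₀ = 377 × 9.80665 = 3697.1 m/s.
From the ideal rocket equation, m₀/m_f = exp(Δv / v_e) = exp(2580 / 3697.1) = exp(0.6978) = 2.0094.
m₀ = m_f × 2.0094 = 192,000 × 2.0094 = 385,805 kg.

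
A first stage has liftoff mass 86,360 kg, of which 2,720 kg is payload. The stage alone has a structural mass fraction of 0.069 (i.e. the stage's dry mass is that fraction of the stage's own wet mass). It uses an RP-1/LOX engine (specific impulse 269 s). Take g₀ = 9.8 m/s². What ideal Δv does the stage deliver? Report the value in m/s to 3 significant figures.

Stage wet mass = m₀ − payload = 86,360 − 2,720 = 83,640 kg.
Stage dry mass = ε × stage wet mass = 0.069 × 83,640 = 5,771.16 kg.
Burnout mass m_f = stage dry + payload = 5,771.16 + 2,720 = 8,491.16 kg.
v_e = Isp · g₀ = 269 × 9.8 = 2636.2 m/s.
From the ideal rocket equation, Δv = v_e · ln(86,360/8,491.16) = 2636.2 × ln(10.17) = 2636.2 × 2.3195 ≈ 6115 m/s.

Δv ≈ 6110 m/s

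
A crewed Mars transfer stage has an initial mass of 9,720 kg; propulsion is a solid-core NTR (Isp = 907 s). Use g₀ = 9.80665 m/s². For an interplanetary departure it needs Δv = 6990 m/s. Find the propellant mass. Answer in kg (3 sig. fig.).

v_e = Isp · g₀ = 907 × 9.80665 = 8894.6 m/s.
Using Δv = v_e ln(m₀/m_f): m₀/m_f = exp(Δv / v_e) = exp(6990 / 8894.6) = exp(0.7859) = 2.1943.
m_f = 9,720 / 2.1943 = 4,429.66 kg, so propellant = m₀ − m_f = 9,720 − 4,429.66 = 5,290.34 kg.

propellant mass ≈ 5290 kg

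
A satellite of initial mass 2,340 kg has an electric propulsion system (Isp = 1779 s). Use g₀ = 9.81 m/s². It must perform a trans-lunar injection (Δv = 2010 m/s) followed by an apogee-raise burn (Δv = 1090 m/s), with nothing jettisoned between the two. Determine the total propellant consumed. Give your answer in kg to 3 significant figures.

total propellant consumed ≈ 381 kg

v_e = Isp · g₀ = 1779 × 9.81 = 17452.0 m/s.
After the first burn: m = 2340 × exp(−2010/17452.0) = 2340 × 0.89121 = 2,085.43 kg.
After the second burn: m = 2,085.43 × exp(−1090/17452.0) = 2,085.43 × 0.93945 = 1,959.16 kg.
Total propellant = m₀ − m_final = 2340 − 1,959.16 = 380.84 kg.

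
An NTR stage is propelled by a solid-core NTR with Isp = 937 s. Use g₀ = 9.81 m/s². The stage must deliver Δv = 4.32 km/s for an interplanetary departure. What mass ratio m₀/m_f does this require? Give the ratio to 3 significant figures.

mass ratio ≈ 1.60

v_e = Isp · g₀ = 937 × 9.81 = 9192.0 m/s.
By the Tsiolkovsky rocket equation, m₀/m_f = exp(Δv / v_e) = exp(4320 / 9192.0) = exp(0.4700) = 1.6000.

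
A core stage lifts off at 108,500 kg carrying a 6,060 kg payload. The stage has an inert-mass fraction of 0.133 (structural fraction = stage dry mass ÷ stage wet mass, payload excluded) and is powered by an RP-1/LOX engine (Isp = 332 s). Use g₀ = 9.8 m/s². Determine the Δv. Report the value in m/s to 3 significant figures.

Stage wet mass = m₀ − payload = 108,500 − 6,060 = 102,440 kg.
Stage dry mass = ε × stage wet mass = 0.133 × 102,440 = 13,624.5 kg.
Burnout mass m_f = stage dry + payload = 13,624.5 + 6,060 = 19,684.5 kg.
v_e = Isp · g₀ = 332 × 9.8 = 3253.6 m/s.
Rocket equation: Δv = v_e · ln(108,500/19,684.5) = 3253.6 × ln(5.512) = 3253.6 × 1.7069 ≈ 5554 m/s.

Δv ≈ 5550 m/s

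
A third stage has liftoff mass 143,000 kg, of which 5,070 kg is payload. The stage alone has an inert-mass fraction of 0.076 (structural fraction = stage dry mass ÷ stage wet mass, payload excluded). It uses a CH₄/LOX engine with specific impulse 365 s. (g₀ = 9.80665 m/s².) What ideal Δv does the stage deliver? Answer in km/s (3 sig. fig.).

Δv ≈ 7.94 km/s

Stage wet mass = m₀ − payload = 143,000 − 5,070 = 137,930 kg.
Stage dry mass = ε × stage wet mass = 0.076 × 137,930 = 10,482.7 kg.
Burnout mass m_f = stage dry + payload = 10,482.7 + 5,070 = 15,552.7 kg.
v_e = Isp · g₀ = 365 × 9.80665 = 3579.4 m/s.
Δv = v_e · ln(143,000/15,552.7) = 3579.4 × ln(9.195) = 3579.4 × 2.2186 ≈ 7941 m/s.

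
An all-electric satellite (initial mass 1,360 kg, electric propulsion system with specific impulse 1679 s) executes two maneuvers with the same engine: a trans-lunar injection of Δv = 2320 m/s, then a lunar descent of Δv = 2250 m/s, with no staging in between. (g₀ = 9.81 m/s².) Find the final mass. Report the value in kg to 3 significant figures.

final mass ≈ 1030 kg

v_e = Isp · g₀ = 1679 × 9.81 = 16471.0 m/s.
After the first burn: m = 1360 × exp(−2320/16471.0) = 1360 × 0.86862 = 1,181.32 kg.
After the second burn: m = 1,181.32 × exp(−2250/16471.0) = 1,181.32 × 0.87232 = 1,030.49 kg.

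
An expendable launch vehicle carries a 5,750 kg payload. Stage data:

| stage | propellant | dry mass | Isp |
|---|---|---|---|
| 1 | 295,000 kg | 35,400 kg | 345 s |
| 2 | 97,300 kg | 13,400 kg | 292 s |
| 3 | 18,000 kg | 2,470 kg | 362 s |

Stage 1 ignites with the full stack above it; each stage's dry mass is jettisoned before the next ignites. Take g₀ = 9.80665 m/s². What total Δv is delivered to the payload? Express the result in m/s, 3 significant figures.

Ignition mass of stage 1 = 295,000+35,400 + 97,300+13,400 + 18,000+2,470 + 5,750 = 467,320 kg.
Stage 1: m₀ = 467,320 kg, m_f = 467,320 − 295,000 = 172,320 kg; Δv = 345×9.80665×ln(2.712) = 3383.3×0.9977 ≈ 3375 m/s.
Stage 2: m₀ = 136,920 kg, m_f = 136,920 − 97,300 = 39,620 kg; Δv = 292×9.80665×ln(3.456) = 2863.5×1.2401 ≈ 3551 m/s.
Stage 3: m₀ = 26,220 kg, m_f = 26,220 − 18,000 = 8,220 kg; Δv = 362×9.80665×ln(3.19) = 3550.0×1.1600 ≈ 4118 m/s.
Total Δv = 3375 + 3551 + 4118 = 11044 m/s.

Δv ≈ 11000 m/s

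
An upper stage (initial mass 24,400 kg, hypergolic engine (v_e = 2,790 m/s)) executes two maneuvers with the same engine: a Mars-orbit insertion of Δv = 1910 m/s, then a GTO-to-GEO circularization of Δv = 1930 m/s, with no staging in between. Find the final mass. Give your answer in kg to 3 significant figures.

final mass ≈ 6160 kg

After the first burn: m = 24400 × exp(−1910/2790.0) = 24400 × 0.50430 = 12,304.9 kg.
After the second burn: m = 12,304.9 × exp(−1930/2790.0) = 12,304.9 × 0.50070 = 6,161.06 kg.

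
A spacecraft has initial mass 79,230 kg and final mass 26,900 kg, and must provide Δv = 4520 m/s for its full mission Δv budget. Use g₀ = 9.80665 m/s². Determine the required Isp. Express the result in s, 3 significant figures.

Isp ≈ 427 s

ln(m₀/m_f) = ln(79230/26900) = ln(2.945) = 1.0802.
v_e = Δv / ln(m₀/m_f) = 4520 / 1.0802 = 4184.3 m/s.
Isp = v_e / g₀ = 4184.3 / 9.80665 = 426.7 s.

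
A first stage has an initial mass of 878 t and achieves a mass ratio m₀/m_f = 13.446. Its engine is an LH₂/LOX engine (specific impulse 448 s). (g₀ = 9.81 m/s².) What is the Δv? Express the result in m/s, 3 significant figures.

Δv ≈ 11400 m/s

v_e = Isp · g₀ = 448 × 9.81 = 4394.9 m/s.
Rocket equation: Δv = v_e · ln(13.446) = 4394.9 × 2.5987 ≈ 11420.9 m/s.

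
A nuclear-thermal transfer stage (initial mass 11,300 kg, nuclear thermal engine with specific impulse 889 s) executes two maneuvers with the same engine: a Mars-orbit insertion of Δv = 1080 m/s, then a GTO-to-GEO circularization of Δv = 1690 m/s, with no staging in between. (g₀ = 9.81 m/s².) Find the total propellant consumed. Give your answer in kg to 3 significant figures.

total propellant consumed ≈ 3070 kg

v_e = Isp · g₀ = 889 × 9.81 = 8721.1 m/s.
After the first burn: m = 11300 × exp(−1080/8721.1) = 11300 × 0.88352 = 9,983.78 kg.
After the second burn: m = 9,983.78 × exp(−1690/8721.1) = 9,983.78 × 0.82384 = 8,225.04 kg.
Total propellant = m₀ − m_final = 11300 − 8,225.04 = 3,074.96 kg.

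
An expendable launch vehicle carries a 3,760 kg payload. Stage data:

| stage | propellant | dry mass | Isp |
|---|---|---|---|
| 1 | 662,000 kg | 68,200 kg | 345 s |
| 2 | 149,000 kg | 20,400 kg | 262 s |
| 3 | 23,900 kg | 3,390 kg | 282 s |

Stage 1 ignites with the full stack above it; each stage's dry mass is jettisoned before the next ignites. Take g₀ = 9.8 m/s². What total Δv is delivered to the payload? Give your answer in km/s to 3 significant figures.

Δv ≈ 11.8 km/s

Ignition mass of stage 1 = 662,000+68,200 + 149,000+20,400 + 23,900+3,390 + 3,760 = 930,650 kg.
Stage 1: m₀ = 930,650 kg, m_f = 930,650 − 662,000 = 268,650 kg; Δv = 345×9.8×ln(3.464) = 3381.0×1.2425 ≈ 4201 m/s.
Stage 2: m₀ = 200,450 kg, m_f = 200,450 − 149,000 = 51,450 kg; Δv = 262×9.8×ln(3.896) = 2567.6×1.3600 ≈ 3492 m/s.
Stage 3: m₀ = 31,050 kg, m_f = 31,050 − 23,900 = 7,150 kg; Δv = 282×9.8×ln(4.343) = 2763.6×1.4685 ≈ 4058 m/s.
Total Δv = 4201 + 3492 + 4058 = 11751 m/s.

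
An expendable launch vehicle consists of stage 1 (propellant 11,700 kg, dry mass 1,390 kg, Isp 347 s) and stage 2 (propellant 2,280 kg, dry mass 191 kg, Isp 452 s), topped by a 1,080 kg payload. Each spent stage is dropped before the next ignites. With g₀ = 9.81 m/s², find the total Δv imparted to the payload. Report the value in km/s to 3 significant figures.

Δv ≈ 8.69 km/s

Ignition mass of stage 1 = 11,700+1,390 + 2,280+191 + 1,080 = 16,641 kg.
Stage 1: m₀ = 16,641 kg, m_f = 16,641 − 11,700 = 4,941 kg; Δv = 347×9.81×ln(3.368) = 3404.1×1.2143 ≈ 4134 m/s.
Stage 2: m₀ = 3,551 kg, m_f = 3,551 − 2,280 = 1,271 kg; Δv = 452×9.81×ln(2.794) = 4434.1×1.0274 ≈ 4556 m/s.
Total Δv = 4134 + 4556 = 8690 m/s.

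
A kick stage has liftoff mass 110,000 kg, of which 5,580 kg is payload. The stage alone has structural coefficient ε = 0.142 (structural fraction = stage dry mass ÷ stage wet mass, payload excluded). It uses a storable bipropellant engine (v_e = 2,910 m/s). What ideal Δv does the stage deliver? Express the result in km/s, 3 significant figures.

Δv ≈ 4.90 km/s

Stage wet mass = m₀ − payload = 110,000 − 5,580 = 104,420 kg.
Stage dry mass = ε × stage wet mass = 0.142 × 104,420 = 14,827.6 kg.
Burnout mass m_f = stage dry + payload = 14,827.6 + 5,580 = 20,407.6 kg.
Δv = v_e · ln(110,000/20,407.6) = 2910.0 × ln(5.39) = 2910.0 × 1.6846 ≈ 4902 m/s.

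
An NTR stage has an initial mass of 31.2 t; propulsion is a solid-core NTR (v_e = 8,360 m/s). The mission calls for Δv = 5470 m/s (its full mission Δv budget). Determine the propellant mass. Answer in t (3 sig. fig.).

Using Δv = v_e ln(m₀/m_f): m₀/m_f = exp(Δv / v_e) = exp(5470 / 8360.0) = exp(0.6543) = 1.9238.
m_f = 31.2 / 1.9238 = 16.2179 t, so propellant = m₀ − m_f = 31.2 − 16.2179 = 14.9821 t.

propellant mass ≈ 15.0 t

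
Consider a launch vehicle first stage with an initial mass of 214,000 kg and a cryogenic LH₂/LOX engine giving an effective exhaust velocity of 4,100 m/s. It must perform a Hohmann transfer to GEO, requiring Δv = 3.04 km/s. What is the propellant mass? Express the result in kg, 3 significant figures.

propellant mass ≈ 112000 kg

m₀/m_f = exp(Δv / v_e) = exp(3040 / 4100.0) = exp(0.7415) = 2.0990.
m_f = 214,000 / 2.0990 = 101,953 kg, so propellant = m₀ − m_f = 214,000 − 101,953 = 112,047 kg.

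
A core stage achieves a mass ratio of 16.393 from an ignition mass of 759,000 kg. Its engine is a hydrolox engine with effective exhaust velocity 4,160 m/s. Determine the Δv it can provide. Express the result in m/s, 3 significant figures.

Using Δv = v_e ln(m₀/m_f): Δv = v_e · ln(16.393) = 4160.0 × 2.7969 ≈ 11634.9 m/s.

Δv ≈ 11600 m/s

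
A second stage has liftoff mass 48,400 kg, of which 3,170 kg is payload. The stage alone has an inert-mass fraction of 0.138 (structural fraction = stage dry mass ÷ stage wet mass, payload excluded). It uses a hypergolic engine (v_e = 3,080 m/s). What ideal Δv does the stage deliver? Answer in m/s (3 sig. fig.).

Δv ≈ 5040 m/s

Stage wet mass = m₀ − payload = 48,400 − 3,170 = 45,230 kg.
Stage dry mass = ε × stage wet mass = 0.138 × 45,230 = 6,241.74 kg.
Burnout mass m_f = stage dry + payload = 6,241.74 + 3,170 = 9,411.74 kg.
By the Tsiolkovsky rocket equation, Δv = v_e · ln(48,400/9,411.74) = 3080.0 × ln(5.143) = 3080.0 × 1.6375 ≈ 5044 m/s.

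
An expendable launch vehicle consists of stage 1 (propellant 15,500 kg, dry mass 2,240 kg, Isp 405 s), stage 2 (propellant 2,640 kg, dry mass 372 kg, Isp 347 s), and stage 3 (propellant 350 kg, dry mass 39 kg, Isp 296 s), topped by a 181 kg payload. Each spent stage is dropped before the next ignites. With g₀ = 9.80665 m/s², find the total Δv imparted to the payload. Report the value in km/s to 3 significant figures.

Ignition mass of stage 1 = 15,500+2,240 + 2,640+372 + 350+39 + 181 = 21,322 kg.
Stage 1: m₀ = 21,322 kg, m_f = 21,322 − 15,500 = 5,822 kg; Δv = 405×9.80665×ln(3.662) = 3971.7×1.2981 ≈ 5156 m/s.
Stage 2: m₀ = 3,582 kg, m_f = 3,582 − 2,640 = 942 kg; Δv = 347×9.80665×ln(3.803) = 3402.9×1.3357 ≈ 4545 m/s.
Stage 3: m₀ = 570 kg, m_f = 570 − 350 = 220 kg; Δv = 296×9.80665×ln(2.591) = 2902.8×0.9520 ≈ 2763 m/s.
Total Δv = 5156 + 4545 + 2763 = 12464 m/s.

Δv ≈ 12.5 km/s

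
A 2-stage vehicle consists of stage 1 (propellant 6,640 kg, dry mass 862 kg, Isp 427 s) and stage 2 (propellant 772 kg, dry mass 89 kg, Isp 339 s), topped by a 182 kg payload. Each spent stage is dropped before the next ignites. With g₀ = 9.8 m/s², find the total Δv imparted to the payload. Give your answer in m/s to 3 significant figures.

Δv ≈ 10800 m/s

Ignition mass of stage 1 = 6,640+862 + 772+89 + 182 = 8,545 kg.
Stage 1: m₀ = 8,545 kg, m_f = 8,545 − 6,640 = 1,905 kg; Δv = 427×9.8×ln(4.486) = 4184.6×1.5009 ≈ 6281 m/s.
Stage 2: m₀ = 1,043 kg, m_f = 1,043 − 772 = 271 kg; Δv = 339×9.8×ln(3.849) = 3322.2×1.3477 ≈ 4477 m/s.
Total Δv = 6281 + 4477 = 10758 m/s.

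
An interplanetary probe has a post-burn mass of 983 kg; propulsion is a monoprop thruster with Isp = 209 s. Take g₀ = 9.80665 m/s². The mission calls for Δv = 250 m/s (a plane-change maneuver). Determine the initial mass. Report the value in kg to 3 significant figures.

initial mass ≈ 1110 kg

v_e = Isp · g₀ = 209 × 9.80665 = 2049.6 m/s.
From the ideal rocket equation, m₀/m_f = exp(Δv / v_e) = exp(250 / 2049.6) = exp(0.1220) = 1.1297.
m₀ = m_f × 1.1297 = 983 × 1.1297 = 1,110.5 kg.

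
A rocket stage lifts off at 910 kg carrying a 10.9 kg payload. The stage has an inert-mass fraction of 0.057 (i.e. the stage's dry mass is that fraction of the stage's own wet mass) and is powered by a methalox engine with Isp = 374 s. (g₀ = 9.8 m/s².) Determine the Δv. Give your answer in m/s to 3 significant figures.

Stage wet mass = m₀ − payload = 910 − 10.9 = 899.1 kg.
Stage dry mass = ε × stage wet mass = 0.057 × 899.1 = 51.2487 kg.
Burnout mass m_f = stage dry + payload = 51.2487 + 10.9 = 62.1487 kg.
v_e = Isp · g₀ = 374 × 9.8 = 3665.2 m/s.
By the Tsiolkovsky rocket equation, Δv = v_e · ln(910/62.1487) = 3665.2 × ln(14.64) = 3665.2 × 2.6839 ≈ 9837 m/s.

Δv ≈ 9840 m/s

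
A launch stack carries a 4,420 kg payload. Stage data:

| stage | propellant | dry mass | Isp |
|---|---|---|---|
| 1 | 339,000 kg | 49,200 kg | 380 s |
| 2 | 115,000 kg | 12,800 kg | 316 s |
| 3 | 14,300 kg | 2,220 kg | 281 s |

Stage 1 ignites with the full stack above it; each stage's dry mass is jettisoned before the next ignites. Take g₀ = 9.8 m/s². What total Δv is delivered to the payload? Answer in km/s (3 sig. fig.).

Ignition mass of stage 1 = 339,000+49,200 + 115,000+12,800 + 14,300+2,220 + 4,420 = 536,940 kg.
Stage 1: m₀ = 536,940 kg, m_f = 536,940 − 339,000 = 197,940 kg; Δv = 380×9.8×ln(2.713) = 3724.0×0.9979 ≈ 3716 m/s.
Stage 2: m₀ = 148,740 kg, m_f = 148,740 − 115,000 = 33,740 kg; Δv = 316×9.8×ln(4.408) = 3096.8×1.4835 ≈ 4594 m/s.
Stage 3: m₀ = 20,940 kg, m_f = 20,940 − 14,300 = 6,640 kg; Δv = 281×9.8×ln(3.154) = 2753.8×1.1485 ≈ 3163 m/s.
Total Δv = 3716 + 4594 + 3163 = 11473 m/s.

Δv ≈ 11.5 km/s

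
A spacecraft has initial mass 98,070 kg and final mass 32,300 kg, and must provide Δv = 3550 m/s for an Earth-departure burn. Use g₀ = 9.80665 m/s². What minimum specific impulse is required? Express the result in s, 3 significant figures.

Isp ≈ 326 s

ln(m₀/m_f) = ln(98070/32300) = ln(3.036) = 1.1106.
Rocket equation: v_e = Δv / ln(m₀/m_f) = 3550 / 1.1106 = 3196.4 m/s.
Isp = v_e / g₀ = 3196.4 / 9.80665 = 325.9 s.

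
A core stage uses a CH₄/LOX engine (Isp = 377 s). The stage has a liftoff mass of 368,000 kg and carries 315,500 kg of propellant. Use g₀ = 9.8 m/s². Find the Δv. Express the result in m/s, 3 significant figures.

v_e = Isp · g₀ = 377 × 9.8 = 3694.6 m/s.
m_f = m₀ − m_prop = 368,000 − 315,500 = 52,500 kg.
Δv = v_e · ln(m₀/m_f) = 3694.6 × ln(7.01) = 3694.6 × 1.9473 ≈ 7194.4 m/s.

Δv ≈ 7190 m/s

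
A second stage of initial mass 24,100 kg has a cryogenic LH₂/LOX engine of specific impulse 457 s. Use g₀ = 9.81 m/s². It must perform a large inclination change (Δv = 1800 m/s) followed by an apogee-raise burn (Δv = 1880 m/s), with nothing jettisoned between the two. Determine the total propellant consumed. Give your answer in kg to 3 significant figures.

v_e = Isp · g₀ = 457 × 9.81 = 4483.2 m/s.
After the first burn: m = 24100 × exp(−1800/4483.2) = 24100 × 0.66931 = 16,130.4 kg.
After the second burn: m = 16,130.4 × exp(−1880/4483.2) = 16,130.4 × 0.65748 = 10,605.4 kg.
Total propellant = m₀ − m_final = 24100 − 10,605.4 = 13,494.6 kg.

total propellant consumed ≈ 13500 kg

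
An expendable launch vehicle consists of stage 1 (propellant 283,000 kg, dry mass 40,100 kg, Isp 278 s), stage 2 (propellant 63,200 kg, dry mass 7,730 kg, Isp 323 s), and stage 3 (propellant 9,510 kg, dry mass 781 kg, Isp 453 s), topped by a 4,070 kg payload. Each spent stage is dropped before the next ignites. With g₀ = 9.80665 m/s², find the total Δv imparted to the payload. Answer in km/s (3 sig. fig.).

Ignition mass of stage 1 = 283,000+40,100 + 63,200+7,730 + 9,510+781 + 4,070 = 408,391 kg.
Stage 1: m₀ = 408,391 kg, m_f = 408,391 − 283,000 = 125,391 kg; Δv = 278×9.80665×ln(3.257) = 2726.2×1.1808 ≈ 3219 m/s.
Stage 2: m₀ = 85,291 kg, m_f = 85,291 − 63,200 = 22,091 kg; Δv = 323×9.80665×ln(3.861) = 3167.5×1.3509 ≈ 4279 m/s.
Stage 3: m₀ = 14,361 kg, m_f = 14,361 − 9,510 = 4,851 kg; Δv = 453×9.80665×ln(2.96) = 4442.4×1.0853 ≈ 4821 m/s.
Total Δv = 3219 + 4279 + 4821 = 12319 m/s.

Δv ≈ 12.3 km/s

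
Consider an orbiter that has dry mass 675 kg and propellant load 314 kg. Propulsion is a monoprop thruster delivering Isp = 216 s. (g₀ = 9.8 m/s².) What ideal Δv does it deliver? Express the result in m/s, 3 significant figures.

Δv ≈ 809 m/s

v_e = Isp · g₀ = 216 × 9.8 = 2116.8 m/s.
m₀ = m_dry + m_prop = 675 + 314 = 989 kg.
Using Δv = v_e ln(m₀/m_f): Δv = v_e · ln(m₀/m_f) = 2116.8 × ln(1.465) = 2116.8 × 0.3820 ≈ 808.6 m/s.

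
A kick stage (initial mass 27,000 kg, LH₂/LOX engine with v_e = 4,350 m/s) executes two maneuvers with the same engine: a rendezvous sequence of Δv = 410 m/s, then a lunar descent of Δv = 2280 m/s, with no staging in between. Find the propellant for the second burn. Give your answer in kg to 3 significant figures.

After the first burn: m = 27000 × exp(−410/4350.0) = 27000 × 0.91005 = 24,571.4 kg.
After the second burn: m = 24,571.4 × exp(−2280/4350.0) = 24,571.4 × 0.59207 = 14,548 kg.
Second-burn propellant = 24,571.4 − 14,548 = 10,023.4 kg.

propellant for the second burn ≈ 10000 kg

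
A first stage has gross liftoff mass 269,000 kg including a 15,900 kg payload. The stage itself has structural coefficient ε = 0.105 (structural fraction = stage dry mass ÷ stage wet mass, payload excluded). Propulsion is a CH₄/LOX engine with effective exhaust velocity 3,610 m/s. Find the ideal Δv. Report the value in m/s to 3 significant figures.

Stage wet mass = m₀ − payload = 269,000 − 15,900 = 253,100 kg.
Stage dry mass = ε × stage wet mass = 0.105 × 253,100 = 26,575.5 kg.
Burnout mass m_f = stage dry + payload = 26,575.5 + 15,900 = 42,475.5 kg.
Rocket equation: Δv = v_e · ln(269,000/42,475.5) = 3610.0 × ln(6.333) = 3610.0 × 1.8458 ≈ 6663 m/s.

Δv ≈ 6660 m/s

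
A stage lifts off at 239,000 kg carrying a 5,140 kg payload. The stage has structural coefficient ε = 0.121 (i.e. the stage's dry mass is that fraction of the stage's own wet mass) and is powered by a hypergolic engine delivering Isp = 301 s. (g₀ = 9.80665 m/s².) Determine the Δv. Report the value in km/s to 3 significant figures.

Stage wet mass = m₀ − payload = 239,000 − 5,140 = 233,860 kg.
Stage dry mass = ε × stage wet mass = 0.121 × 233,860 = 28,297.1 kg.
Burnout mass m_f = stage dry + payload = 28,297.1 + 5,140 = 33,437.1 kg.
v_e = Isp · g₀ = 301 × 9.80665 = 2951.8 m/s.
Using Δv = v_e ln(m₀/m_f): Δv = v_e · ln(239,000/33,437.1) = 2951.8 × ln(7.148) = 2951.8 × 1.9668 ≈ 5806 m/s.

Δv ≈ 5.81 km/s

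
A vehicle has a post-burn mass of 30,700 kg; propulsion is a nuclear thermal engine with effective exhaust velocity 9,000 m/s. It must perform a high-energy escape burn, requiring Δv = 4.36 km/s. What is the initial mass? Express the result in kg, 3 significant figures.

m₀/m_f = exp(Δv / v_e) = exp(4360 / 9000.0) = exp(0.4844) = 1.6233.
m₀ = m_f × 1.6233 = 30,700 × 1.6233 = 49,835.3 kg.

initial mass ≈ 49800 kg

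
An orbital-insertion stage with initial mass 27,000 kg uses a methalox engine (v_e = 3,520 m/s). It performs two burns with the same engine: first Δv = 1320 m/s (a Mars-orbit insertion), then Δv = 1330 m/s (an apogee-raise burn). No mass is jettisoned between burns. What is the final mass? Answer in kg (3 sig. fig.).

final mass ≈ 12700 kg

After the first burn: m = 27000 × exp(−1320/3520.0) = 27000 × 0.68729 = 18,556.8 kg.
After the second burn: m = 18,556.8 × exp(−1330/3520.0) = 18,556.8 × 0.68534 = 12,717.7 kg.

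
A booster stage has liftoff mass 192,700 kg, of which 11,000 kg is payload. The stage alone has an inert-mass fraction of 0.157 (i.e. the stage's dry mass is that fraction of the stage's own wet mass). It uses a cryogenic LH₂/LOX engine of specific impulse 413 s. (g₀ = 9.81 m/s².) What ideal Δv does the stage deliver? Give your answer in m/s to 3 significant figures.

Δv ≈ 6420 m/s

Stage wet mass = m₀ − payload = 192,700 − 11,000 = 181,700 kg.
Stage dry mass = ε × stage wet mass = 0.157 × 181,700 = 28,526.9 kg.
Burnout mass m_f = stage dry + payload = 28,526.9 + 11,000 = 39,526.9 kg.
v_e = Isp · g₀ = 413 × 9.81 = 4051.5 m/s.
From the ideal rocket equation, Δv = v_e · ln(192,700/39,526.9) = 4051.5 × ln(4.875) = 4051.5 × 1.5842 ≈ 6418 m/s.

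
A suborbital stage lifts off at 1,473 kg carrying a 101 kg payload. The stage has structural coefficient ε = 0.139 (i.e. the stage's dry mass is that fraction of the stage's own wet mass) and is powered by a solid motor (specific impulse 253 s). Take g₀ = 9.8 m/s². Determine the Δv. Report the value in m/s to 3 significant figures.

Δv ≈ 4010 m/s

Stage wet mass = m₀ − payload = 1,473 − 101 = 1,372 kg.
Stage dry mass = ε × stage wet mass = 0.139 × 1,372 = 190.708 kg.
Burnout mass m_f = stage dry + payload = 190.708 + 101 = 291.708 kg.
v_e = Isp · g₀ = 253 × 9.8 = 2479.4 m/s.
Δv = v_e · ln(1,473/291.708) = 2479.4 × ln(5.05) = 2479.4 × 1.6193 ≈ 4015 m/s.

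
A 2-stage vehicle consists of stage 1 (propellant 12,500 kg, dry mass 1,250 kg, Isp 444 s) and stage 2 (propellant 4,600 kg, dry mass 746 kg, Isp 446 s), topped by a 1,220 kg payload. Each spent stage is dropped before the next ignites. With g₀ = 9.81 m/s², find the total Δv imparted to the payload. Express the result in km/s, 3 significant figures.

Ignition mass of stage 1 = 12,500+1,250 + 4,600+746 + 1,220 = 20,316 kg.
Stage 1: m₀ = 20,316 kg, m_f = 20,316 − 12,500 = 7,816 kg; Δv = 444×9.81×ln(2.599) = 4355.6×0.9552 ≈ 4161 m/s.
Stage 2: m₀ = 6,566 kg, m_f = 6,566 − 4,600 = 1,966 kg; Δv = 446×9.81×ln(3.34) = 4375.3×1.2059 ≈ 5276 m/s.
Total Δv = 4161 + 5276 = 9437 m/s.

Δv ≈ 9.44 km/s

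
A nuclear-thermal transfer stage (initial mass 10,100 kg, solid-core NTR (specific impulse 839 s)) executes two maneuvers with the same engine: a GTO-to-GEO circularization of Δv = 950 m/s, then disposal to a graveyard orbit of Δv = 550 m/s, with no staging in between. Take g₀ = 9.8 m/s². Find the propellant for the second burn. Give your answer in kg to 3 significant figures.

propellant for the second burn ≈ 582 kg

v_e = Isp · g₀ = 839 × 9.8 = 8222.2 m/s.
After the first burn: m = 10100 × exp(−950/8222.2) = 10100 × 0.89088 = 8,997.89 kg.
After the second burn: m = 8,997.89 × exp(−550/8222.2) = 8,997.89 × 0.93530 = 8,415.73 kg.
Second-burn propellant = 8,997.89 − 8,415.73 = 582.16 kg.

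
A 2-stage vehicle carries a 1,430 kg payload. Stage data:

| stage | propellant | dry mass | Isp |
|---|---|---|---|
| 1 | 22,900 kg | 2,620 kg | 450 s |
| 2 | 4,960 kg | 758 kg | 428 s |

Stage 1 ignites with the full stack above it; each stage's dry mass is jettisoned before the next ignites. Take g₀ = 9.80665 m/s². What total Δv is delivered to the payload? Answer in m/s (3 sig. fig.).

Ignition mass of stage 1 = 22,900+2,620 + 4,960+758 + 1,430 = 32,668 kg.
Stage 1: m₀ = 32,668 kg, m_f = 32,668 − 22,900 = 9,768 kg; Δv = 450×9.80665×ln(3.344) = 4413.0×1.2073 ≈ 5328 m/s.
Stage 2: m₀ = 7,148 kg, m_f = 7,148 − 4,960 = 2,188 kg; Δv = 428×9.80665×ln(3.267) = 4197.2×1.1838 ≈ 4969 m/s.
Total Δv = 5328 + 4969 = 10297 m/s.

Δv ≈ 10300 m/s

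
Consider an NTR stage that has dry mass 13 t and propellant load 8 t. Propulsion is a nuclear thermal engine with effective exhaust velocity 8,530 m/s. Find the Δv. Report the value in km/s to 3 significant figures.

Δv ≈ 4.09 km/s

m₀ = m_dry + m_prop = 13 + 8 = 21 t.
Δv = v_e · ln(m₀/m_f) = 8530.0 × ln(1.615) = 8530.0 × 0.4796 ≈ 4090.8 m/s.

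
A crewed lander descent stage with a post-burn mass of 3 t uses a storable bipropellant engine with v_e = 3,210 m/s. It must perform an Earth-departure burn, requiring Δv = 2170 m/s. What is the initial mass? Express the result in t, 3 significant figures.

m₀/m_f = exp(Δv / v_e) = exp(2170 / 3210.0) = exp(0.6760) = 1.9660.
m₀ = m_f × 1.9660 = 3 × 1.9660 = 5.898 t.

initial mass ≈ 5.90 t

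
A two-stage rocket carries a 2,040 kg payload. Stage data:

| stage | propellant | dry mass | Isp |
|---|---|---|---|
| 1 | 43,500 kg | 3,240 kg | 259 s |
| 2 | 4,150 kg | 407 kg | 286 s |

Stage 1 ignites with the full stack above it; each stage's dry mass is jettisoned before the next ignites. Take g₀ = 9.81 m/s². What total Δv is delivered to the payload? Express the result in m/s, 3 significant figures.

Ignition mass of stage 1 = 43,500+3,240 + 4,150+407 + 2,040 = 53,337 kg.
Stage 1: m₀ = 53,337 kg, m_f = 53,337 − 43,500 = 9,837 kg; Δv = 259×9.81×ln(5.422) = 2540.8×1.6905 ≈ 4295 m/s.
Stage 2: m₀ = 6,597 kg, m_f = 6,597 − 4,150 = 2,447 kg; Δv = 286×9.81×ln(2.696) = 2805.7×0.9918 ≈ 2783 m/s.
Total Δv = 4295 + 2783 = 7078 m/s.

Δv ≈ 7080 m/s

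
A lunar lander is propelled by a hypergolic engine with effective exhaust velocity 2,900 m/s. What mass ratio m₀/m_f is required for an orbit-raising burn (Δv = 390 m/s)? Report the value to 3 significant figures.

mass ratio ≈ 1.14

Rocket equation: m₀/m_f = exp(Δv / v_e) = exp(390 / 2900.0) = exp(0.1345) = 1.1439.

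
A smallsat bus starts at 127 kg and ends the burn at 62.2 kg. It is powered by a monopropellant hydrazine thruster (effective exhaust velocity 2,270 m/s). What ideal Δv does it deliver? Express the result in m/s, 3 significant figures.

Δv ≈ 1620 m/s

Rocket equation: Δv = v_e · ln(m₀/m_f) = 2270.0 × ln(2.042) = 2270.0 × 0.7138 ≈ 1620.4 m/s.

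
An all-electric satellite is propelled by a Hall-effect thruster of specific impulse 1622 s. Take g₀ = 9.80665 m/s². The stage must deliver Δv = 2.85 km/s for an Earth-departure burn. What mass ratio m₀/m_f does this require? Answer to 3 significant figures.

mass ratio ≈ 1.20

v_e = Isp · g₀ = 1622 × 9.80665 = 15906.4 m/s.
By the Tsiolkovsky rocket equation, m₀/m_f = exp(Δv / v_e) = exp(2850 / 15906.4) = exp(0.1792) = 1.1962.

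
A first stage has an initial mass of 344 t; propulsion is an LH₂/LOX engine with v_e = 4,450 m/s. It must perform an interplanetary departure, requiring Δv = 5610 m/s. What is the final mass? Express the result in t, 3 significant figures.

final mass ≈ 97.5 t

m₀/m_f = exp(Δv / v_e) = exp(5610 / 4450.0) = exp(1.2607) = 3.5278.
m_f = m₀ / 3.5278 = 344 / 3.5278 = 97.5112 t.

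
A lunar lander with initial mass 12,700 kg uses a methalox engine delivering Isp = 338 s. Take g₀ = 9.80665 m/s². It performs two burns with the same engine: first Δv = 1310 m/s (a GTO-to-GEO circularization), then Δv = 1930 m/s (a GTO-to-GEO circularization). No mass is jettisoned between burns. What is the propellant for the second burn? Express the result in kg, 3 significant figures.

v_e = Isp · g₀ = 338 × 9.80665 = 3314.6 m/s.
After the first burn: m = 12700 × exp(−1310/3314.6) = 12700 × 0.67353 = 8,553.83 kg.
After the second burn: m = 8,553.83 × exp(−1930/3314.6) = 8,553.83 × 0.55863 = 4,778.43 kg.
Second-burn propellant = 8,553.83 − 4,778.43 = 3,775.4 kg.

propellant for the second burn ≈ 3780 kg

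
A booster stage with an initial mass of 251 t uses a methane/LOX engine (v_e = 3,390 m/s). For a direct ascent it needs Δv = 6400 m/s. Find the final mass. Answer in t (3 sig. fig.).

final mass ≈ 38.0 t

Using Δv = v_e ln(m₀/m_f): m₀/m_f = exp(Δv / v_e) = exp(6400 / 3390.0) = exp(1.8879) = 6.6055.
m_f = m₀ / 6.6055 = 251 / 6.6055 = 37.9986 t.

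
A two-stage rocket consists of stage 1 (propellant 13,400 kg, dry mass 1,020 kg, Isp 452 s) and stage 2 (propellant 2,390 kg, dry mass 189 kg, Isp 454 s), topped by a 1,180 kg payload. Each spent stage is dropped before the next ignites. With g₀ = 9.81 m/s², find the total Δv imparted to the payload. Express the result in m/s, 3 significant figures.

Ignition mass of stage 1 = 13,400+1,020 + 2,390+189 + 1,180 = 18,179 kg.
Stage 1: m₀ = 18,179 kg, m_f = 18,179 − 13,400 = 4,779 kg; Δv = 452×9.81×ln(3.804) = 4434.1×1.3360 ≈ 5924 m/s.
Stage 2: m₀ = 3,759 kg, m_f = 3,759 − 2,390 = 1,369 kg; Δv = 454×9.81×ln(2.746) = 4453.7×1.0101 ≈ 4499 m/s.
Total Δv = 5924 + 4499 = 10423 m/s.

Δv ≈ 10400 m/s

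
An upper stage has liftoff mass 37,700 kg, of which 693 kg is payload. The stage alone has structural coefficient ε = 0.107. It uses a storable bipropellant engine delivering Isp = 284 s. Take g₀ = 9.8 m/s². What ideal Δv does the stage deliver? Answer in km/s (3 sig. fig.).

Stage wet mass = m₀ − payload = 37,700 − 693 = 37,007 kg.
Stage dry mass = ε × stage wet mass = 0.107 × 37,007 = 3,959.75 kg.
Burnout mass m_f = stage dry + payload = 3,959.75 + 693 = 4,652.75 kg.
v_e = Isp · g₀ = 284 × 9.8 = 2783.2 m/s.
Δv = v_e · ln(37,700/4,652.75) = 2783.2 × ln(8.103) = 2783.2 × 2.0922 ≈ 5823 m/s.

Δv ≈ 5.82 km/s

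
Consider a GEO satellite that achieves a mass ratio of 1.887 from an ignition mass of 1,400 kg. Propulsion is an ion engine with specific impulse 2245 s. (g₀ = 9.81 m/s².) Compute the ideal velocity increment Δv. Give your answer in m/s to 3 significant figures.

v_e = Isp · g₀ = 2245 × 9.81 = 22023.5 m/s.
Δv = v_e · ln(1.887) = 22023.5 × 0.6350 ≈ 13984.6 m/s.

Δv ≈ 14000 m/s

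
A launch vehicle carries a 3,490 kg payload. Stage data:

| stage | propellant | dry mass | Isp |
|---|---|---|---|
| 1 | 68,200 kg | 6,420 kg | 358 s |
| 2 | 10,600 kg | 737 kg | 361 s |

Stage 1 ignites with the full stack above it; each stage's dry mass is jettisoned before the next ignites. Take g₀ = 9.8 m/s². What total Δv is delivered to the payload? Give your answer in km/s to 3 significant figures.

Ignition mass of stage 1 = 68,200+6,420 + 10,600+737 + 3,490 = 89,447 kg.
Stage 1: m₀ = 89,447 kg, m_f = 89,447 − 68,200 = 21,247 kg; Δv = 358×9.8×ln(4.21) = 3508.4×1.4374 ≈ 5043 m/s.
Stage 2: m₀ = 14,827 kg, m_f = 14,827 − 10,600 = 4,227 kg; Δv = 361×9.8×ln(3.508) = 3537.8×1.2550 ≈ 4440 m/s.
Total Δv = 5043 + 4440 = 9483 m/s.

Δv ≈ 9.48 km/s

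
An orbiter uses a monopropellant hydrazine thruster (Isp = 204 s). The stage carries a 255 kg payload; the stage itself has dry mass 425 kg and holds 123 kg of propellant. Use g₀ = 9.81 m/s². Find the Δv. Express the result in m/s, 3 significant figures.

v_e = Isp · g₀ = 204 × 9.81 = 2001.2 m/s.
m₀ = payload + dry + propellant = 255 + 425 + 123 = 803 kg.
m_f = payload + dry = 255 + 425 = 680 kg.
Δv = v_e · ln(m₀/m_f) = 2001.2 × ln(1.181) = 2001.2 × 0.1663 ≈ 332.7 m/s.

Δv ≈ 333 m/s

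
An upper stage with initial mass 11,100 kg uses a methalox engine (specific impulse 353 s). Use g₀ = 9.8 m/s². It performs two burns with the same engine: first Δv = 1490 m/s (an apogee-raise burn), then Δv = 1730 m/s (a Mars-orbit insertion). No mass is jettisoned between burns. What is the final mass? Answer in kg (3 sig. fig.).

final mass ≈ 4380 kg

v_e = Isp · g₀ = 353 × 9.8 = 3459.4 m/s.
After the first burn: m = 11100 × exp(−1490/3459.4) = 11100 × 0.65005 = 7,215.56 kg.
After the second burn: m = 7,215.56 × exp(−1730/3459.4) = 7,215.56 × 0.60648 = 4,376.09 kg.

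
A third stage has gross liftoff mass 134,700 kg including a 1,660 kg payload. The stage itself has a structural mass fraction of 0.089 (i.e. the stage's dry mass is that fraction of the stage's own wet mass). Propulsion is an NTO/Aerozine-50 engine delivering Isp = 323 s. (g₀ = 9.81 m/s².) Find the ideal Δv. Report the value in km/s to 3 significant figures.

Stage wet mass = m₀ − payload = 134,700 − 1,660 = 133,040 kg.
Stage dry mass = ε × stage wet mass = 0.089 × 133,040 = 11,840.6 kg.
Burnout mass m_f = stage dry + payload = 11,840.6 + 1,660 = 13,500.6 kg.
v_e = Isp · g₀ = 323 × 9.81 = 3168.6 m/s.
Δv = v_e · ln(134,700/13,500.6) = 3168.6 × ln(9.977) = 3168.6 × 2.3003 ≈ 7289 m/s.

Δv ≈ 7.29 km/s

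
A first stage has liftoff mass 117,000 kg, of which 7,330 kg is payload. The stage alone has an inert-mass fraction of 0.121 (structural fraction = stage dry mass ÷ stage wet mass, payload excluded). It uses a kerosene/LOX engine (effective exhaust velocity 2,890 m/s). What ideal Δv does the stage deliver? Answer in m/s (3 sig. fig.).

Stage wet mass = m₀ − payload = 117,000 − 7,330 = 109,670 kg.
Stage dry mass = ε × stage wet mass = 0.121 × 109,670 = 13,270.1 kg.
Burnout mass m_f = stage dry + payload = 13,270.1 + 7,330 = 20,600.1 kg.
Δv = v_e · ln(117,000/20,600.1) = 2890.0 × ln(5.68) = 2890.0 × 1.7369 ≈ 5020 m/s.

Δv ≈ 5020 m/s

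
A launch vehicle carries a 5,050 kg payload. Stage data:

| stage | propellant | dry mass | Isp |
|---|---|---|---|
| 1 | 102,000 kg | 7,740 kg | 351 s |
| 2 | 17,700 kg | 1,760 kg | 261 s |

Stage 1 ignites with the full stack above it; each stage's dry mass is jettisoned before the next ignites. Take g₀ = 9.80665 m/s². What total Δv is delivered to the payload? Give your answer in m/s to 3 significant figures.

Ignition mass of stage 1 = 102,000+7,740 + 17,700+1,760 + 5,050 = 134,250 kg.
Stage 1: m₀ = 134,250 kg, m_f = 134,250 − 102,000 = 32,250 kg; Δv = 351×9.80665×ln(4.163) = 3442.1×1.4262 ≈ 4909 m/s.
Stage 2: m₀ = 24,510 kg, m_f = 24,510 − 17,700 = 6,810 kg; Δv = 261×9.80665×ln(3.599) = 2559.5×1.2807 ≈ 3278 m/s.
Total Δv = 4909 + 3278 = 8187 m/s.

Δv ≈ 8190 m/s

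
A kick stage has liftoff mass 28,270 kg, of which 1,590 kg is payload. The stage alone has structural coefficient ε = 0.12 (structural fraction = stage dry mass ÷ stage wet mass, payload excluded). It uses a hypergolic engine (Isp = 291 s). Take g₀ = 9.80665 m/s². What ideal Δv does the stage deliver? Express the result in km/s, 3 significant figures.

Stage wet mass = m₀ − payload = 28,270 − 1,590 = 26,680 kg.
Stage dry mass = ε × stage wet mass = 0.12 × 26,680 = 3,201.6 kg.
Burnout mass m_f = stage dry + payload = 3,201.6 + 1,590 = 4,791.6 kg.
v_e = Isp · g₀ = 291 × 9.80665 = 2853.7 m/s.
Rocket equation: Δv = v_e · ln(28,270/4,791.6) = 2853.7 × ln(5.9) = 2853.7 × 1.7749 ≈ 5065 m/s.

Δv ≈ 5.07 km/s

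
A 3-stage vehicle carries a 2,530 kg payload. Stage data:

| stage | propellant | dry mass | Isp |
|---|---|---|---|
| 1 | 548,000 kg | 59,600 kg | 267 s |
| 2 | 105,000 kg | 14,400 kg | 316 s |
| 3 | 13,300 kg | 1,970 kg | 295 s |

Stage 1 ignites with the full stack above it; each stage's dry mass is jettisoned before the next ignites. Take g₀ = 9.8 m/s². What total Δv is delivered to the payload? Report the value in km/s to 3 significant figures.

Ignition mass of stage 1 = 548,000+59,600 + 105,000+14,400 + 13,300+1,970 + 2,530 = 744,800 kg.
Stage 1: m₀ = 744,800 kg, m_f = 744,800 − 548,000 = 196,800 kg; Δv = 267×9.8×ln(3.785) = 2616.6×1.3309 ≈ 3483 m/s.
Stage 2: m₀ = 137,200 kg, m_f = 137,200 − 105,000 = 32,200 kg; Δv = 316×9.8×ln(4.261) = 3096.8×1.4495 ≈ 4489 m/s.
Stage 3: m₀ = 17,800 kg, m_f = 17,800 − 13,300 = 4,500 kg; Δv = 295×9.8×ln(3.956) = 2891.0×1.3751 ≈ 3975 m/s.
Total Δv = 3483 + 4489 + 3975 = 11947 m/s.

Δv ≈ 11.9 km/s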